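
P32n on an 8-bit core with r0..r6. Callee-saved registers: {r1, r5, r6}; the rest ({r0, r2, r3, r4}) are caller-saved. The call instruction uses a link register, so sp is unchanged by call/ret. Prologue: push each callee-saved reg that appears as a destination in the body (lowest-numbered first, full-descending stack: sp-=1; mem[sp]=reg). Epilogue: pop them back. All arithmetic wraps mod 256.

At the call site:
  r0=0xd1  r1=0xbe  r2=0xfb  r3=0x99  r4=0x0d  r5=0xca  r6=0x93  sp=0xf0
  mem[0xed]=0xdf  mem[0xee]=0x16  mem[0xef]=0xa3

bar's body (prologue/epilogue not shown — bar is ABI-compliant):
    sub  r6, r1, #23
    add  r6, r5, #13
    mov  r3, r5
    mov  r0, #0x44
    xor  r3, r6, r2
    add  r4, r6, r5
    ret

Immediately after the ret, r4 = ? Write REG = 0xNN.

prologue: push r6 → mem[0xef]=0x93, sp=0xef
body[0] sub  r6, r1, #23 → r6=0xa7
body[1] add  r6, r5, #13 → r6=0xd7
body[2] mov  r3, r5 → r3=0xca
body[3] mov  r0, #0x44 → r0=0x44
body[4] xor  r3, r6, r2 → r3=0x2c
body[5] add  r4, r6, r5 → r4=0xa1
epilogue: pop r6=0x93, sp=0xf0
r4 is caller-saved → body value

REG = 0xa1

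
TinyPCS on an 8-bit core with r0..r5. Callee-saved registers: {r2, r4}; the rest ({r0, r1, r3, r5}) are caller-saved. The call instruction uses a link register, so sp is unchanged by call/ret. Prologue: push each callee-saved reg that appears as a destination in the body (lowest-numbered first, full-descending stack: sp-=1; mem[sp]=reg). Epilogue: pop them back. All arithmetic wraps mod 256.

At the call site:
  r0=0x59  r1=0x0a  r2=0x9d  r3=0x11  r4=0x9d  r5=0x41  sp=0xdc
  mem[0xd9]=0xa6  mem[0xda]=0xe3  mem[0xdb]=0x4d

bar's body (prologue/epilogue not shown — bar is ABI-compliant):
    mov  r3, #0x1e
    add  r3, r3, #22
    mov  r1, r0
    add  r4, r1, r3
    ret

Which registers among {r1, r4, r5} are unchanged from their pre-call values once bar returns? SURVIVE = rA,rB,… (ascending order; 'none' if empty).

prologue: push r4 -> mem[0xdb]=0x9d, sp=0xdb
body[0] mov  r3, #0x1e -> r3=0x1e
body[1] add  r3, r3, #22 -> r3=0x34
body[2] mov  r1, r0 -> r1=0x59
body[3] add  r4, r1, r3 -> r4=0x8d
epilogue: pop r4=0x9d, sp=0xdc
r1: caller-saved, written=True
r4: callee-saved, written=True
r5: caller-saved, written=False

SURVIVE = r4,r5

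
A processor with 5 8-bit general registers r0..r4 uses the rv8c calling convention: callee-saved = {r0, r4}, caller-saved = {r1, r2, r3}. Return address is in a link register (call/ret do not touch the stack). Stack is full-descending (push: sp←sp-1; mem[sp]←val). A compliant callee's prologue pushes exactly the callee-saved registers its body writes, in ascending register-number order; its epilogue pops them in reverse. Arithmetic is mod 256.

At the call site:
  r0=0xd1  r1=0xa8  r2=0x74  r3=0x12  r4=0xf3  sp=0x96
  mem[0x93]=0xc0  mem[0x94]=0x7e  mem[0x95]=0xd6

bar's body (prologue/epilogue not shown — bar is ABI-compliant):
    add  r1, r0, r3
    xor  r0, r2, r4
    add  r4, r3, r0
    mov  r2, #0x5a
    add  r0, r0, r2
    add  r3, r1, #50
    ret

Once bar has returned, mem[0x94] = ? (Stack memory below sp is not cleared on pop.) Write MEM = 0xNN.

prologue: push r0 -> mem[0x95]=0xd1, sp=0x95
prologue: push r4 -> mem[0x94]=0xf3, sp=0x94
body[0] add  r1, r0, r3 -> r1=0xe3
body[1] xor  r0, r2, r4 -> r0=0x87
body[2] add  r4, r3, r0 -> r4=0x99
body[3] mov  r2, #0x5a -> r2=0x5a
body[4] add  r0, r0, r2 -> r0=0xe1
body[5] add  r3, r1, #50 -> r3=0x15
epilogue: pop r4=0xf3, sp=0x95
epilogue: pop r0=0xd1, sp=0x96
prologue pushed ['r0', 'r4'] at ['0x95', '0x94']

MEM = 0xf3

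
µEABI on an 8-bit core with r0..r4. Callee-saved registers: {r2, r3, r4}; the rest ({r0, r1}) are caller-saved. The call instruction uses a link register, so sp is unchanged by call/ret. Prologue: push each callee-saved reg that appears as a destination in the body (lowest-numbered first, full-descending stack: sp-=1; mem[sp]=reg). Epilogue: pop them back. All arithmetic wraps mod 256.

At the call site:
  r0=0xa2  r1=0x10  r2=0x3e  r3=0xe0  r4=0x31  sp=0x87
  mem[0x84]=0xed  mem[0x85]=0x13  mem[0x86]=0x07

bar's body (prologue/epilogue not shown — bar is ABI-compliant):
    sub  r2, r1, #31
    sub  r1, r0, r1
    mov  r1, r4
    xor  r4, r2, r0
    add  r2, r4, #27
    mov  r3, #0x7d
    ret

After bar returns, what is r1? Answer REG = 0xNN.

REG = 0x31

prologue: push r2 → mem[0x86]=0x3e, sp=0x86
prologue: push r3 → mem[0x85]=0xe0, sp=0x85
prologue: push r4 → mem[0x84]=0x31, sp=0x84
body[0] sub  r2, r1, #31 → r2=0xf1
body[1] sub  r1, r0, r1 → r1=0x92
body[2] mov  r1, r4 → r1=0x31
body[3] xor  r4, r2, r0 → r4=0x53
body[4] add  r2, r4, #27 → r2=0x6e
body[5] mov  r3, #0x7d → r3=0x7d
epilogue: pop r4=0x31, sp=0x85
epilogue: pop r3=0xe0, sp=0x86
epilogue: pop r2=0x3e, sp=0x87
r1 is caller-saved → body value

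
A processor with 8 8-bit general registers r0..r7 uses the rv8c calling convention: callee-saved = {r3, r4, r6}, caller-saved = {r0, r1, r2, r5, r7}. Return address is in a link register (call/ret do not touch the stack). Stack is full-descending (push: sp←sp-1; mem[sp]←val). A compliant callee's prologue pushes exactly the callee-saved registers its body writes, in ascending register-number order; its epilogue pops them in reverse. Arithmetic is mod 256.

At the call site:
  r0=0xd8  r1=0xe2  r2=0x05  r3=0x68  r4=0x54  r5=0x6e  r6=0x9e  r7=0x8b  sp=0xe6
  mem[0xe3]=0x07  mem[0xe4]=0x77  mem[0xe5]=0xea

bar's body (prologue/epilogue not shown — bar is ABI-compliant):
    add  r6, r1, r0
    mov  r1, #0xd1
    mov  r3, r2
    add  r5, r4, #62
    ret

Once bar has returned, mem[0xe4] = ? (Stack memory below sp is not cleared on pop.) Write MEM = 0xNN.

prologue: push r3 -> mem[0xe5]=0x68, sp=0xe5
prologue: push r6 -> mem[0xe4]=0x9e, sp=0xe4
body[0] add  r6, r1, r0 -> r6=0xba
body[1] mov  r1, #0xd1 -> r1=0xd1
body[2] mov  r3, r2 -> r3=0x05
body[3] add  r5, r4, #62 -> r5=0x92
epilogue: pop r6=0x9e, sp=0xe5
epilogue: pop r3=0x68, sp=0xe6
prologue pushed ['r3', 'r6'] at ['0xe5', '0xe4']

MEM = 0x9e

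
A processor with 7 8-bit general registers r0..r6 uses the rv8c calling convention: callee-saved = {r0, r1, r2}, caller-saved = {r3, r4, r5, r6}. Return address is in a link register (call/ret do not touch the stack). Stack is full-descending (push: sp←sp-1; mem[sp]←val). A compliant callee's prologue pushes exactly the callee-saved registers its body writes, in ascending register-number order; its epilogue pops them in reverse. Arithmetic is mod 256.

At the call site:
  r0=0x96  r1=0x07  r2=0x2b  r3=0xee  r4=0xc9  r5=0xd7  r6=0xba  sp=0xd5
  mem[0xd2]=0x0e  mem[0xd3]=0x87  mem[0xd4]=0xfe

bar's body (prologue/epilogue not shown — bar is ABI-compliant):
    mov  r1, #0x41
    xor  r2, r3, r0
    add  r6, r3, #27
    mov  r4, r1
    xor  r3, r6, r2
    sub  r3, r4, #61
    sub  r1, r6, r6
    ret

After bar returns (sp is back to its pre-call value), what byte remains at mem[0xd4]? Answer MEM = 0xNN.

MEM = 0x07

prologue: push r1 → mem[0xd4]=0x07, sp=0xd4
prologue: push r2 → mem[0xd3]=0x2b, sp=0xd3
body[0] mov  r1, #0x41 → r1=0x41
body[1] xor  r2, r3, r0 → r2=0x78
body[2] add  r6, r3, #27 → r6=0x09
body[3] mov  r4, r1 → r4=0x41
body[4] xor  r3, r6, r2 → r3=0x71
body[5] sub  r3, r4, #61 → r3=0x04
body[6] sub  r1, r6, r6 → r1=0x00
epilogue: pop r2=0x2b, sp=0xd4
epilogue: pop r1=0x07, sp=0xd5
prologue pushed ['r1', 'r2'] at ['0xd4', '0xd3']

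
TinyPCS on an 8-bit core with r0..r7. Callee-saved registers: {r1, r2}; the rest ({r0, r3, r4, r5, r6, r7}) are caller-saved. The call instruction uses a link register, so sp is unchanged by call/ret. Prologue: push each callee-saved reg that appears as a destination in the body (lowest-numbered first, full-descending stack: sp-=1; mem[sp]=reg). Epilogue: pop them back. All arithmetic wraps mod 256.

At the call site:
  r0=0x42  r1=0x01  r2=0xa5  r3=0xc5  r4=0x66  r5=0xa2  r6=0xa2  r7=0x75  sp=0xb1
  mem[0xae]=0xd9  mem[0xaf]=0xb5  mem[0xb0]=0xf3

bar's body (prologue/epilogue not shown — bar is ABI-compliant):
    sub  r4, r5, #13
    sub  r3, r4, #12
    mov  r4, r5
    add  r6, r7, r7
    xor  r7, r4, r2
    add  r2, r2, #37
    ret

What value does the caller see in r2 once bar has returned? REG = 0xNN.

REG = 0xa5

prologue: push r2 -> mem[0xb0]=0xa5, sp=0xb0
body[0] sub  r4, r5, #13 -> r4=0x95
body[1] sub  r3, r4, #12 -> r3=0x89
body[2] mov  r4, r5 -> r4=0xa2
body[3] add  r6, r7, r7 -> r6=0xea
body[4] xor  r7, r4, r2 -> r7=0x07
body[5] add  r2, r2, #37 -> r2=0xca
epilogue: pop r2=0xa5, sp=0xb1
r2 is callee-saved -> restored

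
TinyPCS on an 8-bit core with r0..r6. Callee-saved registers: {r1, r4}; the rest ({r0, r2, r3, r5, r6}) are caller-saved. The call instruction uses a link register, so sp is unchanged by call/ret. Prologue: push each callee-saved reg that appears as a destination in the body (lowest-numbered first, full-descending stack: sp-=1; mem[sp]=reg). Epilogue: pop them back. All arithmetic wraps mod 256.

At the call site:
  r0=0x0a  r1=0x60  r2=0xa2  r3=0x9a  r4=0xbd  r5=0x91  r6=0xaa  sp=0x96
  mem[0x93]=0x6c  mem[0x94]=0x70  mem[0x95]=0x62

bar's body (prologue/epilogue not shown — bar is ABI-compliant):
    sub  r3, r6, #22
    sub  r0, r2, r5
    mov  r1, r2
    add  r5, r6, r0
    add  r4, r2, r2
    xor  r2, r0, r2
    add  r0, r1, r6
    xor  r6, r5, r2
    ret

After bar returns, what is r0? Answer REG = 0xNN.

prologue: push r1 → mem[0x95]=0x60, sp=0x95
prologue: push r4 → mem[0x94]=0xbd, sp=0x94
body[0] sub  r3, r6, #22 → r3=0x94
body[1] sub  r0, r2, r5 → r0=0x11
body[2] mov  r1, r2 → r1=0xa2
body[3] add  r5, r6, r0 → r5=0xbb
body[4] add  r4, r2, r2 → r4=0x44
body[5] xor  r2, r0, r2 → r2=0xb3
body[6] add  r0, r1, r6 → r0=0x4c
body[7] xor  r6, r5, r2 → r6=0x08
epilogue: pop r4=0xbd, sp=0x95
epilogue: pop r1=0x60, sp=0x96
r0 is caller-saved → body value

REG = 0x4c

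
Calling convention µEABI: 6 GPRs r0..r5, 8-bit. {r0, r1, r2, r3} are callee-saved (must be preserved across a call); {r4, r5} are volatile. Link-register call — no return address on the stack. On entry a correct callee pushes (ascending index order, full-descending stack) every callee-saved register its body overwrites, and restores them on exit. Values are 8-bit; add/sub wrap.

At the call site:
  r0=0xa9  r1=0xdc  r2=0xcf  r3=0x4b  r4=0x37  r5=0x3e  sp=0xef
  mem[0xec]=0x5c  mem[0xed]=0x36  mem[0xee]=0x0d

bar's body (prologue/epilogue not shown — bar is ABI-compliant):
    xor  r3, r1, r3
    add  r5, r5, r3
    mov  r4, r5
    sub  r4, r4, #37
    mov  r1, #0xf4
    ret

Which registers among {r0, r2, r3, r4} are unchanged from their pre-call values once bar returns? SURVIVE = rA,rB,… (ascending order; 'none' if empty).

prologue: push r1 -> mem[0xee]=0xdc, sp=0xee
prologue: push r3 -> mem[0xed]=0x4b, sp=0xed
body[0] xor  r3, r1, r3 -> r3=0x97
body[1] add  r5, r5, r3 -> r5=0xd5
body[2] mov  r4, r5 -> r4=0xd5
body[3] sub  r4, r4, #37 -> r4=0xb0
body[4] mov  r1, #0xf4 -> r1=0xf4
epilogue: pop r3=0x4b, sp=0xee
epilogue: pop r1=0xdc, sp=0xef
r0: callee-saved, written=False
r2: callee-saved, written=False
r3: callee-saved, written=True
r4: caller-saved, written=True

SURVIVE = r0,r2,r3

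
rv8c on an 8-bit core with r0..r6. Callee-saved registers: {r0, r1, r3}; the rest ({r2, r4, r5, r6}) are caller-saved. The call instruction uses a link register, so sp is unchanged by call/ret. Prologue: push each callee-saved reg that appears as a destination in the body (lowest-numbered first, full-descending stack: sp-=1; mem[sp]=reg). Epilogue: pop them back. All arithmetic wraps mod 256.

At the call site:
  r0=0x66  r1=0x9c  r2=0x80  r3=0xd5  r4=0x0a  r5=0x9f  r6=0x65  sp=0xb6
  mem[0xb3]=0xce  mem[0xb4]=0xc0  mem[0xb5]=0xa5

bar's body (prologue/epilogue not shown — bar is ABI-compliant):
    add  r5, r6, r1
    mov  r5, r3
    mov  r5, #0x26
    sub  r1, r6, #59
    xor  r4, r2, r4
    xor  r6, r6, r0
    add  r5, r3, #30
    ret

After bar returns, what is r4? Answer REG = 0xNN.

prologue: push r1 → mem[0xb5]=0x9c, sp=0xb5
body[0] add  r5, r6, r1 → r5=0x01
body[1] mov  r5, r3 → r5=0xd5
body[2] mov  r5, #0x26 → r5=0x26
body[3] sub  r1, r6, #59 → r1=0x2a
body[4] xor  r4, r2, r4 → r4=0x8a
body[5] xor  r6, r6, r0 → r6=0x03
body[6] add  r5, r3, #30 → r5=0xf3
epilogue: pop r1=0x9c, sp=0xb6
r4 is caller-saved → body value

REG = 0x8a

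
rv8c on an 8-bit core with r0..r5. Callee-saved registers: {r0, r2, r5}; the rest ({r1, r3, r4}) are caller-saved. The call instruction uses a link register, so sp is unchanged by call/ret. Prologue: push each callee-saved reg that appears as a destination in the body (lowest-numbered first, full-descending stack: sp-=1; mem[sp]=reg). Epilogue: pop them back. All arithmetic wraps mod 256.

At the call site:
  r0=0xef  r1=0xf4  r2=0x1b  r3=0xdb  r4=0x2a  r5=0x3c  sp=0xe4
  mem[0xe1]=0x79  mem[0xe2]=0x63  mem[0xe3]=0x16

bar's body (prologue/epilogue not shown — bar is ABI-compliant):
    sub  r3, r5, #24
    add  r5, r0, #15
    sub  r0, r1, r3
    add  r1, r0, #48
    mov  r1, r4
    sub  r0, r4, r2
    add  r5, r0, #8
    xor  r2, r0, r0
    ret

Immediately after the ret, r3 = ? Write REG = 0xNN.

REG = 0x24

prologue: push r0 → mem[0xe3]=0xef, sp=0xe3
prologue: push r2 → mem[0xe2]=0x1b, sp=0xe2
prologue: push r5 → mem[0xe1]=0x3c, sp=0xe1
body[0] sub  r3, r5, #24 → r3=0x24
body[1] add  r5, r0, #15 → r5=0xfe
body[2] sub  r0, r1, r3 → r0=0xd0
body[3] add  r1, r0, #48 → r1=0x00
body[4] mov  r1, r4 → r1=0x2a
body[5] sub  r0, r4, r2 → r0=0x0f
body[6] add  r5, r0, #8 → r5=0x17
body[7] xor  r2, r0, r0 → r2=0x00
epilogue: pop r5=0x3c, sp=0xe2
epilogue: pop r2=0x1b, sp=0xe3
epilogue: pop r0=0xef, sp=0xe4
r3 is caller-saved → body value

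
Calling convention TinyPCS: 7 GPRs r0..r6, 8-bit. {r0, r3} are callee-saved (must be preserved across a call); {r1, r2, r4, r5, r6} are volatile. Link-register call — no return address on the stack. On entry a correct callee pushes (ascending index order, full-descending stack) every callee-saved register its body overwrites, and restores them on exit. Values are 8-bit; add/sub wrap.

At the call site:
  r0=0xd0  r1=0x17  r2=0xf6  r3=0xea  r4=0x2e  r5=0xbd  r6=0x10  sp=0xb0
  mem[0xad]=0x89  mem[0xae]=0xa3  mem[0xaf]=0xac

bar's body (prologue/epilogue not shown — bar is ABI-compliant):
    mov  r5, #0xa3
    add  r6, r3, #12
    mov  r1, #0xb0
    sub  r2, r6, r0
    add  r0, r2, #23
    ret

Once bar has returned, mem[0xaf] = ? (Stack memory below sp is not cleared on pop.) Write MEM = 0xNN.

MEM = 0xd0

prologue: push r0 -> mem[0xaf]=0xd0, sp=0xaf
body[0] mov  r5, #0xa3 -> r5=0xa3
body[1] add  r6, r3, #12 -> r6=0xf6
body[2] mov  r1, #0xb0 -> r1=0xb0
body[3] sub  r2, r6, r0 -> r2=0x26
body[4] add  r0, r2, #23 -> r0=0x3d
epilogue: pop r0=0xd0, sp=0xb0
prologue pushed ['r0'] at ['0xaf']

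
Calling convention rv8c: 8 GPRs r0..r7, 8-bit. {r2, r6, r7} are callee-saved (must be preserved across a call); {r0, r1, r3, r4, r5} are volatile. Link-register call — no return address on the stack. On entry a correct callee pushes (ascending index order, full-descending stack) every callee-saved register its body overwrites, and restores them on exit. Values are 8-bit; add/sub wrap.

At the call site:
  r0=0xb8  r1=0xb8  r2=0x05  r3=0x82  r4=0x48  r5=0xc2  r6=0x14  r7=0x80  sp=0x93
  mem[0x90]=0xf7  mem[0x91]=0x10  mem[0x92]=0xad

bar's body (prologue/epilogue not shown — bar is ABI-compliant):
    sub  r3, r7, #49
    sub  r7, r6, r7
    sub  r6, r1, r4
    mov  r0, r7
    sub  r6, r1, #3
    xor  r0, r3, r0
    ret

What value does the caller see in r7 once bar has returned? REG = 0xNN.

REG = 0x80

prologue: push r6 → mem[0x92]=0x14, sp=0x92
prologue: push r7 → mem[0x91]=0x80, sp=0x91
body[0] sub  r3, r7, #49 → r3=0x4f
body[1] sub  r7, r6, r7 → r7=0x94
body[2] sub  r6, r1, r4 → r6=0x70
body[3] mov  r0, r7 → r0=0x94
body[4] sub  r6, r1, #3 → r6=0xb5
body[5] xor  r0, r3, r0 → r0=0xdb
epilogue: pop r7=0x80, sp=0x92
epilogue: pop r6=0x14, sp=0x93
r7 is callee-saved → restored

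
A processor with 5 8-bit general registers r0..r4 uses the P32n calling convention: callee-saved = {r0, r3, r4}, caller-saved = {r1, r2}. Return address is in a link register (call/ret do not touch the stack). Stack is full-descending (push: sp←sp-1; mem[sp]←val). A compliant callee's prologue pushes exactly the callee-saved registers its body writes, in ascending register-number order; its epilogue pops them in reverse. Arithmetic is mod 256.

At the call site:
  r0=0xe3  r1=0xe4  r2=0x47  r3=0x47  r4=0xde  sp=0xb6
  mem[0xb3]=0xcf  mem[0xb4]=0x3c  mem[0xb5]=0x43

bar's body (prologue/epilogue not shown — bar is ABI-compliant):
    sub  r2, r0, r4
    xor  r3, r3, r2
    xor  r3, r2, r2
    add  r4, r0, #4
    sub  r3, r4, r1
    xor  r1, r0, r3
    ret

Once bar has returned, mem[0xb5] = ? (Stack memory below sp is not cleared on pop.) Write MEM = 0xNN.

MEM = 0x47

prologue: push r3 -> mem[0xb5]=0x47, sp=0xb5
prologue: push r4 -> mem[0xb4]=0xde, sp=0xb4
body[0] sub  r2, r0, r4 -> r2=0x05
body[1] xor  r3, r3, r2 -> r3=0x42
body[2] xor  r3, r2, r2 -> r3=0x00
body[3] add  r4, r0, #4 -> r4=0xe7
body[4] sub  r3, r4, r1 -> r3=0x03
body[5] xor  r1, r0, r3 -> r1=0xe0
epilogue: pop r4=0xde, sp=0xb5
epilogue: pop r3=0x47, sp=0xb6
prologue pushed ['r3', 'r4'] at ['0xb5', '0xb4']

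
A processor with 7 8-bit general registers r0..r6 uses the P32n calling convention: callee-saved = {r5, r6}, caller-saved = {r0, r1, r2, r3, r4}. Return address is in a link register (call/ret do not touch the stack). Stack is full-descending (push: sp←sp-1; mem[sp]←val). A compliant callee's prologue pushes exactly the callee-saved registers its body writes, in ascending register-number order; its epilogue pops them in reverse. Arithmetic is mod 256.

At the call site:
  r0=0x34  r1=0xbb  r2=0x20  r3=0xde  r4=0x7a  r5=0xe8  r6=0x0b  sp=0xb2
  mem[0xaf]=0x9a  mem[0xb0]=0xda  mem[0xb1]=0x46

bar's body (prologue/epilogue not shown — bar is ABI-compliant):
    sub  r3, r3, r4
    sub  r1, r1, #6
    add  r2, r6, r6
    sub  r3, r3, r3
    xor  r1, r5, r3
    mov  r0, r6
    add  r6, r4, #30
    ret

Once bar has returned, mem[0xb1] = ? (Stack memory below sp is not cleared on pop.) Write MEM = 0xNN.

prologue: push r6 → mem[0xb1]=0x0b, sp=0xb1
body[0] sub  r3, r3, r4 → r3=0x64
body[1] sub  r1, r1, #6 → r1=0xb5
body[2] add  r2, r6, r6 → r2=0x16
body[3] sub  r3, r3, r3 → r3=0x00
body[4] xor  r1, r5, r3 → r1=0xe8
body[5] mov  r0, r6 → r0=0x0b
body[6] add  r6, r4, #30 → r6=0x98
epilogue: pop r6=0x0b, sp=0xb2
prologue pushed ['r6'] at ['0xb1']

MEM = 0x0b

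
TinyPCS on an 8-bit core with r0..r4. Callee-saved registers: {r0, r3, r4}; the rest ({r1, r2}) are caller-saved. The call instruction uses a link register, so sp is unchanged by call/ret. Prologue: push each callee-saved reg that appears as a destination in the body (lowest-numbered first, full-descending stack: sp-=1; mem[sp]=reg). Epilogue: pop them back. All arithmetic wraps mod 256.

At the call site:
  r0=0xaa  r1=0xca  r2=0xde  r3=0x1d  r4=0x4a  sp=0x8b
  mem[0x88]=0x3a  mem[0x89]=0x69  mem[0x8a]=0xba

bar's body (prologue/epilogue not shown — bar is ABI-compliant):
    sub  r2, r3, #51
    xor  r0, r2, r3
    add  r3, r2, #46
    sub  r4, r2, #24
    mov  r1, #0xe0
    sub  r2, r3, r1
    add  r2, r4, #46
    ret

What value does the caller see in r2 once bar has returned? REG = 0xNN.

REG = 0x00

prologue: push r0 → mem[0x8a]=0xaa, sp=0x8a
prologue: push r3 → mem[0x89]=0x1d, sp=0x89
prologue: push r4 → mem[0x88]=0x4a, sp=0x88
body[0] sub  r2, r3, #51 → r2=0xea
body[1] xor  r0, r2, r3 → r0=0xf7
body[2] add  r3, r2, #46 → r3=0x18
body[3] sub  r4, r2, #24 → r4=0xd2
body[4] mov  r1, #0xe0 → r1=0xe0
body[5] sub  r2, r3, r1 → r2=0x38
body[6] add  r2, r4, #46 → r2=0x00
epilogue: pop r4=0x4a, sp=0x89
epilogue: pop r3=0x1d, sp=0x8a
epilogue: pop r0=0xaa, sp=0x8b
r2 is caller-saved → body value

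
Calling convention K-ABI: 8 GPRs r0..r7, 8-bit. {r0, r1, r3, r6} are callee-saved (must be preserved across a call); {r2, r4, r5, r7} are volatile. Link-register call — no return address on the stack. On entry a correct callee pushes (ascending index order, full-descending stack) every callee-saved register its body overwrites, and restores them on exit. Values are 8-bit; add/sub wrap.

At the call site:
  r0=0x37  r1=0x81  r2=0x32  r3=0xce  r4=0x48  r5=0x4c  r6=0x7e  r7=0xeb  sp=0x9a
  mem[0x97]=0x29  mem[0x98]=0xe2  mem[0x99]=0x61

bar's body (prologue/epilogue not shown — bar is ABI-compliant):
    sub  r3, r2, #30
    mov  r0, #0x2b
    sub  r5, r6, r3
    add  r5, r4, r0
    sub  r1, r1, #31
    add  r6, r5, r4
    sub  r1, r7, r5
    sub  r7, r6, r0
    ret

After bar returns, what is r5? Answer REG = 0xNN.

REG = 0x73

prologue: push r0 -> mem[0x99]=0x37, sp=0x99
prologue: push r1 -> mem[0x98]=0x81, sp=0x98
prologue: push r3 -> mem[0x97]=0xce, sp=0x97
prologue: push r6 -> mem[0x96]=0x7e, sp=0x96
body[0] sub  r3, r2, #30 -> r3=0x14
body[1] mov  r0, #0x2b -> r0=0x2b
body[2] sub  r5, r6, r3 -> r5=0x6a
body[3] add  r5, r4, r0 -> r5=0x73
body[4] sub  r1, r1, #31 -> r1=0x62
body[5] add  r6, r5, r4 -> r6=0xbb
body[6] sub  r1, r7, r5 -> r1=0x78
body[7] sub  r7, r6, r0 -> r7=0x90
epilogue: pop r6=0x7e, sp=0x97
epilogue: pop r3=0xce, sp=0x98
epilogue: pop r1=0x81, sp=0x99
epilogue: pop r0=0x37, sp=0x9a
r5 is caller-saved -> body value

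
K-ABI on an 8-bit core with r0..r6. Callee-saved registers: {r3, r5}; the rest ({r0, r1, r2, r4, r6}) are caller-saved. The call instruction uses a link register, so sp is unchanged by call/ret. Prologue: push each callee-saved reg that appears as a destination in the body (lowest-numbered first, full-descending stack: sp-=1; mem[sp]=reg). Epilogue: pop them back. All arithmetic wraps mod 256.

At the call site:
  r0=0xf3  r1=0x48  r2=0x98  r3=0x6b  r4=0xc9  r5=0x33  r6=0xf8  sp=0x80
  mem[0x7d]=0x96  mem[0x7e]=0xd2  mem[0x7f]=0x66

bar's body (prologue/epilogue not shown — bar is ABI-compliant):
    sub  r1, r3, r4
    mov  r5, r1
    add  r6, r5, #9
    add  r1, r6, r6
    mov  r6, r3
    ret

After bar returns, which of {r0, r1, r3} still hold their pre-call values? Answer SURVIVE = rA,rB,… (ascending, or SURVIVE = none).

SURVIVE = r0,r3

prologue: push r5 -> mem[0x7f]=0x33, sp=0x7f
body[0] sub  r1, r3, r4 -> r1=0xa2
body[1] mov  r5, r1 -> r5=0xa2
body[2] add  r6, r5, #9 -> r6=0xab
body[3] add  r1, r6, r6 -> r1=0x56
body[4] mov  r6, r3 -> r6=0x6b
epilogue: pop r5=0x33, sp=0x80
r0: caller-saved, written=False
r1: caller-saved, written=True
r3: callee-saved, written=False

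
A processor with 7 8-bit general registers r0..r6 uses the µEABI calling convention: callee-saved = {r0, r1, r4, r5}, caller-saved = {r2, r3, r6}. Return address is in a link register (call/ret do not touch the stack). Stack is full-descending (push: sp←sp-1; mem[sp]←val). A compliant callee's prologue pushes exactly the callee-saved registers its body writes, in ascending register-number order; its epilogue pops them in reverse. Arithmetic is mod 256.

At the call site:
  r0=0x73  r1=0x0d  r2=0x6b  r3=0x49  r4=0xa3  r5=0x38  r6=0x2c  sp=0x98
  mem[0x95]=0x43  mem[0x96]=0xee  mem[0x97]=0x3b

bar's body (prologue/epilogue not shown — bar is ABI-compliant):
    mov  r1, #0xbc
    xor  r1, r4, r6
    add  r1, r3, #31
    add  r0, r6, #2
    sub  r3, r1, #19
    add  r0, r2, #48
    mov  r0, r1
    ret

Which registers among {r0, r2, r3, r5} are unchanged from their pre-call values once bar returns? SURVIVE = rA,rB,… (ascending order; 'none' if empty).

prologue: push r0 → mem[0x97]=0x73, sp=0x97
prologue: push r1 → mem[0x96]=0x0d, sp=0x96
body[0] mov  r1, #0xbc → r1=0xbc
body[1] xor  r1, r4, r6 → r1=0x8f
body[2] add  r1, r3, #31 → r1=0x68
body[3] add  r0, r6, #2 → r0=0x2e
body[4] sub  r3, r1, #19 → r3=0x55
body[5] add  r0, r2, #48 → r0=0x9b
body[6] mov  r0, r1 → r0=0x68
epilogue: pop r1=0x0d, sp=0x97
epilogue: pop r0=0x73, sp=0x98
r0: callee-saved, written=True
r2: caller-saved, written=False
r3: caller-saved, written=True
r5: callee-saved, written=False

SURVIVE = r0,r2,r5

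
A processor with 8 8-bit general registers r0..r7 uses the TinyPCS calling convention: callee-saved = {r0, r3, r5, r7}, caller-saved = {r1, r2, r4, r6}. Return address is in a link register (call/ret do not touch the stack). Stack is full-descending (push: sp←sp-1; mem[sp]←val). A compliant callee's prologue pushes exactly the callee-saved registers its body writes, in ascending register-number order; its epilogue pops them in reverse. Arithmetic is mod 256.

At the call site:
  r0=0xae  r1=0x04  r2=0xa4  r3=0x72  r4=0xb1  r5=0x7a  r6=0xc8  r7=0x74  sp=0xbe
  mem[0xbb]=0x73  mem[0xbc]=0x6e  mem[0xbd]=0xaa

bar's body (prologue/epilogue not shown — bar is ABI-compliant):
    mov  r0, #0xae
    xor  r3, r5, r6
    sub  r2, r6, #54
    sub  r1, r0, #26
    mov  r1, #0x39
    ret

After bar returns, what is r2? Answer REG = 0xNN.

prologue: push r0 -> mem[0xbd]=0xae, sp=0xbd
prologue: push r3 -> mem[0xbc]=0x72, sp=0xbc
body[0] mov  r0, #0xae -> r0=0xae
body[1] xor  r3, r5, r6 -> r3=0xb2
body[2] sub  r2, r6, #54 -> r2=0x92
body[3] sub  r1, r0, #26 -> r1=0x94
body[4] mov  r1, #0x39 -> r1=0x39
epilogue: pop r3=0x72, sp=0xbd
epilogue: pop r0=0xae, sp=0xbe
r2 is caller-saved -> body value

REG = 0x92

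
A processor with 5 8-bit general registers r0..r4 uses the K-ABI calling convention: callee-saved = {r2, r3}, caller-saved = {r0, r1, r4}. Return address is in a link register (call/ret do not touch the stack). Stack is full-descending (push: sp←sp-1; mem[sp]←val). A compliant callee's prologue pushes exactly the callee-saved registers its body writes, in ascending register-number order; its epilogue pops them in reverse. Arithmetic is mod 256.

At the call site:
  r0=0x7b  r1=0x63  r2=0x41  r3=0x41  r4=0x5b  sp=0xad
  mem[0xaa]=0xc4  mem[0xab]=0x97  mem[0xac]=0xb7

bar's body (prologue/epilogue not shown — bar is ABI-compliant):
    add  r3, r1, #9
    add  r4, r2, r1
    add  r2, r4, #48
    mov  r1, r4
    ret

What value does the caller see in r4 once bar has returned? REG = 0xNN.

REG = 0xa4

prologue: push r2 -> mem[0xac]=0x41, sp=0xac
prologue: push r3 -> mem[0xab]=0x41, sp=0xab
body[0] add  r3, r1, #9 -> r3=0x6c
body[1] add  r4, r2, r1 -> r4=0xa4
body[2] add  r2, r4, #48 -> r2=0xd4
body[3] mov  r1, r4 -> r1=0xa4
epilogue: pop r3=0x41, sp=0xac
epilogue: pop r2=0x41, sp=0xad
r4 is caller-saved -> body value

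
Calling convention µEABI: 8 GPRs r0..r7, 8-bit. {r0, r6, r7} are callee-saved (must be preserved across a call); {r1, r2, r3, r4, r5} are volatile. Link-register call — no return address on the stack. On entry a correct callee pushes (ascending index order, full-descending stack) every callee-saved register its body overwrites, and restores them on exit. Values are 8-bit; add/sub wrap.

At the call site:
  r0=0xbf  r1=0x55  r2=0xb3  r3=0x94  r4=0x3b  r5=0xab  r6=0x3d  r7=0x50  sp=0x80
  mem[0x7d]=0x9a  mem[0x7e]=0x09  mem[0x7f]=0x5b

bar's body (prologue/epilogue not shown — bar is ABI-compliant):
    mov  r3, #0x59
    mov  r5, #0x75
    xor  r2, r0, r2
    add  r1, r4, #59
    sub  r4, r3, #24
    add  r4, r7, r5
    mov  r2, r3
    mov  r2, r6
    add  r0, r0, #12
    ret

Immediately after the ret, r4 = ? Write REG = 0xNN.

prologue: push r0 → mem[0x7f]=0xbf, sp=0x7f
body[0] mov  r3, #0x59 → r3=0x59
body[1] mov  r5, #0x75 → r5=0x75
body[2] xor  r2, r0, r2 → r2=0x0c
body[3] add  r1, r4, #59 → r1=0x76
body[4] sub  r4, r3, #24 → r4=0x41
body[5] add  r4, r7, r5 → r4=0xc5
body[6] mov  r2, r3 → r2=0x59
body[7] mov  r2, r6 → r2=0x3d
body[8] add  r0, r0, #12 → r0=0xcb
epilogue: pop r0=0xbf, sp=0x80
r4 is caller-saved → body value

REG = 0xc5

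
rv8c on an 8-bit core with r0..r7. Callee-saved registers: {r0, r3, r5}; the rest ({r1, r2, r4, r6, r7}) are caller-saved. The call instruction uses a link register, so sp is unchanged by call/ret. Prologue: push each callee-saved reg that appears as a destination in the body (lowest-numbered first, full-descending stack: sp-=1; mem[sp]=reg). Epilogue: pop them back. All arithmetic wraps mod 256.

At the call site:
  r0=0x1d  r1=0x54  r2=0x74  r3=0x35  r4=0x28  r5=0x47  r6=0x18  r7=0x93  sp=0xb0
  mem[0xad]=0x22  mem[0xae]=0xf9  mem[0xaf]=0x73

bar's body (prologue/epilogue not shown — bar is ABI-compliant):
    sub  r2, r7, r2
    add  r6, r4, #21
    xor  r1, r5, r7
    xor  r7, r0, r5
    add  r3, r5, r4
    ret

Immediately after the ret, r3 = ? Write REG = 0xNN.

REG = 0x35

prologue: push r3 -> mem[0xaf]=0x35, sp=0xaf
body[0] sub  r2, r7, r2 -> r2=0x1f
body[1] add  r6, r4, #21 -> r6=0x3d
body[2] xor  r1, r5, r7 -> r1=0xd4
body[3] xor  r7, r0, r5 -> r7=0x5a
body[4] add  r3, r5, r4 -> r3=0x6f
epilogue: pop r3=0x35, sp=0xb0
r3 is callee-saved -> restored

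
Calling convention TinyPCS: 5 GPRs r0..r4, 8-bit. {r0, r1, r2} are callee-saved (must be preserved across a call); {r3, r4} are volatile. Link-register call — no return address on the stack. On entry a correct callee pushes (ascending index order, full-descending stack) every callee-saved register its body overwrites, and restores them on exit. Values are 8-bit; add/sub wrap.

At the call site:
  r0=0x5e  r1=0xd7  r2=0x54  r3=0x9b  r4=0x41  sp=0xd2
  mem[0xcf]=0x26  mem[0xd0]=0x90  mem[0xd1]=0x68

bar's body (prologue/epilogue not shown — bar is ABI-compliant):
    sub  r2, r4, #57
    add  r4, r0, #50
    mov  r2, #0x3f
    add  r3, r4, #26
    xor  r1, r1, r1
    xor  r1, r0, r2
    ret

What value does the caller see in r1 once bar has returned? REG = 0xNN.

prologue: push r1 -> mem[0xd1]=0xd7, sp=0xd1
prologue: push r2 -> mem[0xd0]=0x54, sp=0xd0
body[0] sub  r2, r4, #57 -> r2=0x08
body[1] add  r4, r0, #50 -> r4=0x90
body[2] mov  r2, #0x3f -> r2=0x3f
body[3] add  r3, r4, #26 -> r3=0xaa
body[4] xor  r1, r1, r1 -> r1=0x00
body[5] xor  r1, r0, r2 -> r1=0x61
epilogue: pop r2=0x54, sp=0xd1
epilogue: pop r1=0xd7, sp=0xd2
r1 is callee-saved -> restored

REG = 0xd7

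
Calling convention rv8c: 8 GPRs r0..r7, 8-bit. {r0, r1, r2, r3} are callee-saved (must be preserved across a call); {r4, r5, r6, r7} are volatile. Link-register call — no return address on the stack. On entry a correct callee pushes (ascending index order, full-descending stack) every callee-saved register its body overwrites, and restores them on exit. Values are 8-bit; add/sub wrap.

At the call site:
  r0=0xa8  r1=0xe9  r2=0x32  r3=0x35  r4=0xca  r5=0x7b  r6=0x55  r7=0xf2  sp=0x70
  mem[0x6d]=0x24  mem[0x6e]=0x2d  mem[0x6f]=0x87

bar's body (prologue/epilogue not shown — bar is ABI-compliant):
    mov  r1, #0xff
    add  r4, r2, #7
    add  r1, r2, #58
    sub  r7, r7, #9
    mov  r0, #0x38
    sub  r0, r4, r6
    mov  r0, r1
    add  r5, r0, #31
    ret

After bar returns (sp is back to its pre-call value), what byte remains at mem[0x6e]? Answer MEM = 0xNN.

MEM = 0xe9

prologue: push r0 → mem[0x6f]=0xa8, sp=0x6f
prologue: push r1 → mem[0x6e]=0xe9, sp=0x6e
body[0] mov  r1, #0xff → r1=0xff
body[1] add  r4, r2, #7 → r4=0x39
body[2] add  r1, r2, #58 → r1=0x6c
body[3] sub  r7, r7, #9 → r7=0xe9
body[4] mov  r0, #0x38 → r0=0x38
body[5] sub  r0, r4, r6 → r0=0xe4
body[6] mov  r0, r1 → r0=0x6c
body[7] add  r5, r0, #31 → r5=0x8b
epilogue: pop r1=0xe9, sp=0x6f
epilogue: pop r0=0xa8, sp=0x70
prologue pushed ['r0', 'r1'] at ['0x6f', '0x6e']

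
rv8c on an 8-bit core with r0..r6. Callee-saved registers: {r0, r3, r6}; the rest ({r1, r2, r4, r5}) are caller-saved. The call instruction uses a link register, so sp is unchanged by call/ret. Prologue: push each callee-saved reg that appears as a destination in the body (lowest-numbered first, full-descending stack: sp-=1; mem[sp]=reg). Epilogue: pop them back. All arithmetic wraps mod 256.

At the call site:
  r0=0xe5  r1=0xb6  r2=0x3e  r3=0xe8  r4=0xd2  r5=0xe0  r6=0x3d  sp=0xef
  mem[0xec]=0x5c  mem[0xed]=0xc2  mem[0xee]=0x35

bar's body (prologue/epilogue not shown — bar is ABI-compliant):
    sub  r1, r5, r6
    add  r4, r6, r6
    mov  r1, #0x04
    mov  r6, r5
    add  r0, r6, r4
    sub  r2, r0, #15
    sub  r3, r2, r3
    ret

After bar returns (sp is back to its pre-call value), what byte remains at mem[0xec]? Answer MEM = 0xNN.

prologue: push r0 → mem[0xee]=0xe5, sp=0xee
prologue: push r3 → mem[0xed]=0xe8, sp=0xed
prologue: push r6 → mem[0xec]=0x3d, sp=0xec
body[0] sub  r1, r5, r6 → r1=0xa3
body[1] add  r4, r6, r6 → r4=0x7a
body[2] mov  r1, #0x04 → r1=0x04
body[3] mov  r6, r5 → r6=0xe0
body[4] add  r0, r6, r4 → r0=0x5a
body[5] sub  r2, r0, #15 → r2=0x4b
body[6] sub  r3, r2, r3 → r3=0x63
epilogue: pop r6=0x3d, sp=0xed
epilogue: pop r3=0xe8, sp=0xee
epilogue: pop r0=0xe5, sp=0xef
prologue pushed ['r0', 'r3', 'r6'] at ['0xee', '0xed', '0xec']

MEM = 0x3d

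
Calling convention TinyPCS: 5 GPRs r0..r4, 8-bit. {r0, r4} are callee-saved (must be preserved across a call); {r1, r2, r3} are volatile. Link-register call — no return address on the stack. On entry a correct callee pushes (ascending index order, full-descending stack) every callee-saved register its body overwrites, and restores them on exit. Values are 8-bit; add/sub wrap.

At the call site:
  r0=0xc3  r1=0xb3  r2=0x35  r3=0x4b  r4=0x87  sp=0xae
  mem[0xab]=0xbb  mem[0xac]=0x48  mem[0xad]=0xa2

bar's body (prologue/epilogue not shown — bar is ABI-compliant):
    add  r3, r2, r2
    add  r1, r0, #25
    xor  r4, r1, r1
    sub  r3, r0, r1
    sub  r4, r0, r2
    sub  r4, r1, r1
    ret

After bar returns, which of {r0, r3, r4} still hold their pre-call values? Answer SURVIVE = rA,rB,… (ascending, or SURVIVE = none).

prologue: push r4 → mem[0xad]=0x87, sp=0xad
body[0] add  r3, r2, r2 → r3=0x6a
body[1] add  r1, r0, #25 → r1=0xdc
body[2] xor  r4, r1, r1 → r4=0x00
body[3] sub  r3, r0, r1 → r3=0xe7
body[4] sub  r4, r0, r2 → r4=0x8e
body[5] sub  r4, r1, r1 → r4=0x00
epilogue: pop r4=0x87, sp=0xae
r0: callee-saved, written=False
r3: caller-saved, written=True
r4: callee-saved, written=True

SURVIVE = r0,r4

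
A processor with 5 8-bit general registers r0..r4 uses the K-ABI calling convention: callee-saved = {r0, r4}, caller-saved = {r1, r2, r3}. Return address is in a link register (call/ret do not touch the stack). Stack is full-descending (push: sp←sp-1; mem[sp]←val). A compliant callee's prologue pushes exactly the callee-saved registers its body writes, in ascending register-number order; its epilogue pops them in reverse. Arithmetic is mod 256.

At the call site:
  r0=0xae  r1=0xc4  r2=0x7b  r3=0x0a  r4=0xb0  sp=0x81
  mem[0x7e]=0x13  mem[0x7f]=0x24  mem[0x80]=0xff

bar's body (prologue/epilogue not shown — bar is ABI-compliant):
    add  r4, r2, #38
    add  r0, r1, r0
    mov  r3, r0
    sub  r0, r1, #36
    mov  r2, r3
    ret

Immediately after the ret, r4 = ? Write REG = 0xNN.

REG = 0xb0

prologue: push r0 -> mem[0x80]=0xae, sp=0x80
prologue: push r4 -> mem[0x7f]=0xb0, sp=0x7f
body[0] add  r4, r2, #38 -> r4=0xa1
body[1] add  r0, r1, r0 -> r0=0x72
body[2] mov  r3, r0 -> r3=0x72
body[3] sub  r0, r1, #36 -> r0=0xa0
body[4] mov  r2, r3 -> r2=0x72
epilogue: pop r4=0xb0, sp=0x80
epilogue: pop r0=0xae, sp=0x81
r4 is callee-saved -> restored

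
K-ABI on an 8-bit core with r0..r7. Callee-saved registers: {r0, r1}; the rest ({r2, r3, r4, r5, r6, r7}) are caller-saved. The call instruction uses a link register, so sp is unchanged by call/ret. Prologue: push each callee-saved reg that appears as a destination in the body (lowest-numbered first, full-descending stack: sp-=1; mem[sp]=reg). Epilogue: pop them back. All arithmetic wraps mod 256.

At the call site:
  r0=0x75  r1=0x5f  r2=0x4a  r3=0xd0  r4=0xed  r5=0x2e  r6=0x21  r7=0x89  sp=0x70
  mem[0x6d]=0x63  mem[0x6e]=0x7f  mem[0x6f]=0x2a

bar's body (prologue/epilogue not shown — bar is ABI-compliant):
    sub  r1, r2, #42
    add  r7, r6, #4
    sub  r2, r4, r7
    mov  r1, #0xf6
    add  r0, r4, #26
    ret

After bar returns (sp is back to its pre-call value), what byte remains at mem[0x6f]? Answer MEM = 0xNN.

prologue: push r0 -> mem[0x6f]=0x75, sp=0x6f
prologue: push r1 -> mem[0x6e]=0x5f, sp=0x6e
body[0] sub  r1, r2, #42 -> r1=0x20
body[1] add  r7, r6, #4 -> r7=0x25
body[2] sub  r2, r4, r7 -> r2=0xc8
body[3] mov  r1, #0xf6 -> r1=0xf6
body[4] add  r0, r4, #26 -> r0=0x07
epilogue: pop r1=0x5f, sp=0x6f
epilogue: pop r0=0x75, sp=0x70
prologue pushed ['r0', 'r1'] at ['0x6f', '0x6e']

MEM = 0x75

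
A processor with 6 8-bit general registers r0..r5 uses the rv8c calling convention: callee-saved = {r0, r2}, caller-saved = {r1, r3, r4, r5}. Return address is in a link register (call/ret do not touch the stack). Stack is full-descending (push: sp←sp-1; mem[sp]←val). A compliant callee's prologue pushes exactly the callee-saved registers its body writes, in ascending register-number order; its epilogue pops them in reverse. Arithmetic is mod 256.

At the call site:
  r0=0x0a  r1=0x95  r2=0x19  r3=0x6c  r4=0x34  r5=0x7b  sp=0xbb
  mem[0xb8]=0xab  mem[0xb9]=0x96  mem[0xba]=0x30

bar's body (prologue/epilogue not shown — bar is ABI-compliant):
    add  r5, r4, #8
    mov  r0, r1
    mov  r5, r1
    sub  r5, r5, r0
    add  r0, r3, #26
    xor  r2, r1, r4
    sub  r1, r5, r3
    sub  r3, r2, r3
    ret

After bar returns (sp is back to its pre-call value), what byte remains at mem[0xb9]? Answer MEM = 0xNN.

MEM = 0x19

prologue: push r0 → mem[0xba]=0x0a, sp=0xba
prologue: push r2 → mem[0xb9]=0x19, sp=0xb9
body[0] add  r5, r4, #8 → r5=0x3c
body[1] mov  r0, r1 → r0=0x95
body[2] mov  r5, r1 → r5=0x95
body[3] sub  r5, r5, r0 → r5=0x00
body[4] add  r0, r3, #26 → r0=0x86
body[5] xor  r2, r1, r4 → r2=0xa1
body[6] sub  r1, r5, r3 → r1=0x94
body[7] sub  r3, r2, r3 → r3=0x35
epilogue: pop r2=0x19, sp=0xba
epilogue: pop r0=0x0a, sp=0xbb
prologue pushed ['r0', 'r2'] at ['0xba', '0xb9']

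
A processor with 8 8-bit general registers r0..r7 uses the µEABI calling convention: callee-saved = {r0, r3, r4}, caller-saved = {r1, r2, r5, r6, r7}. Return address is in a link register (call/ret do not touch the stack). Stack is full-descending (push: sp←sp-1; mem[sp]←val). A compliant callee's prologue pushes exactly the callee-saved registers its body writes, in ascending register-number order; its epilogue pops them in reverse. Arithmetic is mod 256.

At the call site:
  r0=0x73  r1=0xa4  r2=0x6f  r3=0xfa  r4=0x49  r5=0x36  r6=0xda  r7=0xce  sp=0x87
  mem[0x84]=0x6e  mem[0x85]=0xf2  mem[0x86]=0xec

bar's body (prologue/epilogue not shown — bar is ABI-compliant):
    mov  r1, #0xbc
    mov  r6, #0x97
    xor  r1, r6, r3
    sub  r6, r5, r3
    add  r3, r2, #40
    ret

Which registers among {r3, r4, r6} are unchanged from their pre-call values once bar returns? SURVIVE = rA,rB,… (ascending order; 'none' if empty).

SURVIVE = r3,r4

prologue: push r3 → mem[0x86]=0xfa, sp=0x86
body[0] mov  r1, #0xbc → r1=0xbc
body[1] mov  r6, #0x97 → r6=0x97
body[2] xor  r1, r6, r3 → r1=0x6d
body[3] sub  r6, r5, r3 → r6=0x3c
body[4] add  r3, r2, #40 → r3=0x97
epilogue: pop r3=0xfa, sp=0x87
r3: callee-saved, written=True
r4: callee-saved, written=False
r6: caller-saved, written=True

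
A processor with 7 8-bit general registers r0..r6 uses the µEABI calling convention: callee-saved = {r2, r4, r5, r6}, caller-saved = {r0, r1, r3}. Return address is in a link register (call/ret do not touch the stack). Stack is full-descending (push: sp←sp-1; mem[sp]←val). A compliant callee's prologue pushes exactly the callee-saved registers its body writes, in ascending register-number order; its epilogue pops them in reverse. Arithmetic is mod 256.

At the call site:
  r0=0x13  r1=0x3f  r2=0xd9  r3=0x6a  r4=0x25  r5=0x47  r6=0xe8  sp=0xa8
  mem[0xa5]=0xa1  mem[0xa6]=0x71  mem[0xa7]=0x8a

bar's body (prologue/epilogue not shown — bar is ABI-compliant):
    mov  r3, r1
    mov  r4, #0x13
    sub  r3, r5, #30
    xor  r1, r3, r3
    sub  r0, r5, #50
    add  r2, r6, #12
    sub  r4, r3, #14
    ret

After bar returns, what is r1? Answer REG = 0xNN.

REG = 0x00

prologue: push r2 → mem[0xa7]=0xd9, sp=0xa7
prologue: push r4 → mem[0xa6]=0x25, sp=0xa6
body[0] mov  r3, r1 → r3=0x3f
body[1] mov  r4, #0x13 → r4=0x13
body[2] sub  r3, r5, #30 → r3=0x29
body[3] xor  r1, r3, r3 → r1=0x00
body[4] sub  r0, r5, #50 → r0=0x15
body[5] add  r2, r6, #12 → r2=0xf4
body[6] sub  r4, r3, #14 → r4=0x1b
epilogue: pop r4=0x25, sp=0xa7
epilogue: pop r2=0xd9, sp=0xa8
r1 is caller-saved → body value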